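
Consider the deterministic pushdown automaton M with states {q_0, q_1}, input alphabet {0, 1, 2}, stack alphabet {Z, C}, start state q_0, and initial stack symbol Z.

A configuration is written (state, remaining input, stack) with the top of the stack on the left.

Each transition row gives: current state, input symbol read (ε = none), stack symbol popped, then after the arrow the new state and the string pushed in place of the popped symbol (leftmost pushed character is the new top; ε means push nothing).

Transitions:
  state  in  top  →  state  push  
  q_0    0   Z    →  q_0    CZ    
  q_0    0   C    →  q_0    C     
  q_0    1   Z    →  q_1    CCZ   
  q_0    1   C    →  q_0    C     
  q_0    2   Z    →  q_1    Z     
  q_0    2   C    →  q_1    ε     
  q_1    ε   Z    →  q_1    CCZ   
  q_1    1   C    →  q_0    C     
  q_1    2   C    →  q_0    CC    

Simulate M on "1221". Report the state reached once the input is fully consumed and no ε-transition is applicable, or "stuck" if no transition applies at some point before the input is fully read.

q_0

(q_0, 1221, Z)
  read 1, top Z: go to q_1, push CCZ → (q_1, 221, CCZ)
  read 2, top C: go to q_0, push CC → (q_0, 21, CCCZ)
  read 2, top C: go to q_1, push ε → (q_1, 1, CCZ)
  read 1, top C: go to q_0, push C → (q_0, ε, CCZ)
All input consumed; M is in state q_0.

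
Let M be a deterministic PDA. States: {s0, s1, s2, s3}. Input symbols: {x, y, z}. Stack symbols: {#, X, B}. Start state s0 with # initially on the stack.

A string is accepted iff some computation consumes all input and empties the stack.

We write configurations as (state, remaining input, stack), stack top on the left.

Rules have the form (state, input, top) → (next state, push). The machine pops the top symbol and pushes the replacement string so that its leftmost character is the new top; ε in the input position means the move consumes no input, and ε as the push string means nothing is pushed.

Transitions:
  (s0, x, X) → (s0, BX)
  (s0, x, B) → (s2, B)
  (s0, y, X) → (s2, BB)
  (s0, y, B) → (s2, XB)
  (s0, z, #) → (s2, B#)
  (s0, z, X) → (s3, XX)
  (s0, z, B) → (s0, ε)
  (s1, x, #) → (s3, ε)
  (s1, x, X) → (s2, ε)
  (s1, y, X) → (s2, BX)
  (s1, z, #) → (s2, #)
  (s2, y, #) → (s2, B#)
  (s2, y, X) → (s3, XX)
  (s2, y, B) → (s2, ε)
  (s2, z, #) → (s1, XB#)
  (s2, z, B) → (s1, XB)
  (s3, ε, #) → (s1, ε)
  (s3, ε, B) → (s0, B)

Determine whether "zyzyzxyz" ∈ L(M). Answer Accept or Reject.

Reject

(s0, zyzyzxyz, #) ⊢ (s2, yzyzxyz, B#) ⊢ (s2, zyzxyz, #) ⊢ (s1, yzxyz, XB#) ⊢ (s2, zxyz, BXB#) ⊢ (s1, xyz, XBXB#) ⊢ (s2, yz, BXB#) ⊢ (s2, z, XB#)
No transition applies at (s2, z, XB#); input not fully consumed.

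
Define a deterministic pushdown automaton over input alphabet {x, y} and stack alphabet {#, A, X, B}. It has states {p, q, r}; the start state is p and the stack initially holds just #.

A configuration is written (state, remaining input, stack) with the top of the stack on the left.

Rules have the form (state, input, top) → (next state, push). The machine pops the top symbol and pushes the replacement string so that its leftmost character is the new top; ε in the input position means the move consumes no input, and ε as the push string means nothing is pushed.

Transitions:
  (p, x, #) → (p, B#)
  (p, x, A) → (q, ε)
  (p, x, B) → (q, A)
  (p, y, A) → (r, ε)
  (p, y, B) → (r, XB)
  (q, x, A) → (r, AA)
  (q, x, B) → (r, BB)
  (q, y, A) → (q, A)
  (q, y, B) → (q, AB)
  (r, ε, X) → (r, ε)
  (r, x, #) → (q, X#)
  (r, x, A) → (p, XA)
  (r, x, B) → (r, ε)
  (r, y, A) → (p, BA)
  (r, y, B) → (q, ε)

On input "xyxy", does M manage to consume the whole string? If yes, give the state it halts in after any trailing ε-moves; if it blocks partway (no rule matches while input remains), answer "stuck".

(p, xyxy, #)
  read x, top #: go to p, push B# → (p, yxy, B#)
  read y, top B: go to r, push XB → (r, xy, XB#)
  ε-move, top X: go to r, push ε → (r, xy, B#)
  read x, top B: go to r, push ε → (r, y, #)
No transition for (r, y, top #); M blocks with input y remaining.

stuck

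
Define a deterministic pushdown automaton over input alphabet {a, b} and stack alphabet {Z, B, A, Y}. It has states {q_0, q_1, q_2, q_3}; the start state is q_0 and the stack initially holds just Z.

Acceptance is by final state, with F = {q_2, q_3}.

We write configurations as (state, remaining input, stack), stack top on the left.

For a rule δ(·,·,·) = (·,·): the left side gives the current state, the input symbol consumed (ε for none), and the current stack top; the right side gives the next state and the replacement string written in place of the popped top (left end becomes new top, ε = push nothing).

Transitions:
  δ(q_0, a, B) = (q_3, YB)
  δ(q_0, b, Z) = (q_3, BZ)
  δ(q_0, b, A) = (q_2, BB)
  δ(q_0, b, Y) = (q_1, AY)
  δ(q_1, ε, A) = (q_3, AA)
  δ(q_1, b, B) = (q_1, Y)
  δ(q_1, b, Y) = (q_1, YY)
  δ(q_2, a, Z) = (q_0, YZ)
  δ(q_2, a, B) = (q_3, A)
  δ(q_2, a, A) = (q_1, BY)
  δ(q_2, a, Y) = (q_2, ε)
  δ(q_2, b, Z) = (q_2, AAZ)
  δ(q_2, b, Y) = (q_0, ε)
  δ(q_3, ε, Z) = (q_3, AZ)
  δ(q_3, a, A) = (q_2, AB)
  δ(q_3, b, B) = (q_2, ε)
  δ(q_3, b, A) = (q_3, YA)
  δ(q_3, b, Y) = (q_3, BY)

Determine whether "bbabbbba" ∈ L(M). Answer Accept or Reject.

Accept

(q_0, bbabbbba, Z)
  read b, top Z: go to q_3, push BZ → (q_3, babbbba, BZ)
  read b, top B: go to q_2, push ε → (q_2, abbbba, Z)
  read a, top Z: go to q_0, push YZ → (q_0, bbbba, YZ)
  read b, top Y: go to q_1, push AY → (q_1, bbba, AYZ)
  ε-move, top A: go to q_3, push AA → (q_3, bbba, AAYZ)
  read b, top A: go to q_3, push YA → (q_3, bba, YAAYZ)
  read b, top Y: go to q_3, push BY → (q_3, ba, BYAAYZ)
  read b, top B: go to q_2, push ε → (q_2, a, YAAYZ)
  read a, top Y: go to q_2, push ε → (q_2, ε, AAYZ)
All input consumed; state q_2 ∈ F.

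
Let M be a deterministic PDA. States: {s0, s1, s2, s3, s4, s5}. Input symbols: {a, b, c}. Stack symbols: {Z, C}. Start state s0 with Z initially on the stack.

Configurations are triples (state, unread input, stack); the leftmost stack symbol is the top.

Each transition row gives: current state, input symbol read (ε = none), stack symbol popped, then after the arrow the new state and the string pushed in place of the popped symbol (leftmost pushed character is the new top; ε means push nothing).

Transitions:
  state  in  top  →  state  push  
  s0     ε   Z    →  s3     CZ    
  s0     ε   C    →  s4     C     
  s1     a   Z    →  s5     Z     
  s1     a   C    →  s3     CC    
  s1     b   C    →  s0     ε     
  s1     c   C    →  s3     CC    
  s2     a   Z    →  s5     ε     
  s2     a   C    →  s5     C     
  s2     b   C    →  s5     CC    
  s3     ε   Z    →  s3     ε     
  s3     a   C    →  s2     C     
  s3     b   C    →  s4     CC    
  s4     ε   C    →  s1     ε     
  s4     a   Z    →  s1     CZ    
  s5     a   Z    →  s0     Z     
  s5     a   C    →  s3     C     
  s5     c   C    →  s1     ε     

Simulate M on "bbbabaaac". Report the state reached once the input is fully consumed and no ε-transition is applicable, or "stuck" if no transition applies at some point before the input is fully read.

s1

(s0, bbbabaaac, Z)
  ε-move, top Z: go to s3, push CZ → (s3, bbbabaaac, CZ)
  read b, top C: go to s4, push CC → (s4, bbabaaac, CCZ)
  ε-move, top C: go to s1, push ε → (s1, bbabaaac, CZ)
  read b, top C: go to s0, push ε → (s0, babaaac, Z)
  ε-move, top Z: go to s3, push CZ → (s3, babaaac, CZ)
  read b, top C: go to s4, push CC → (s4, abaaac, CCZ)
  ε-move, top C: go to s1, push ε → (s1, abaaac, CZ)
  read a, top C: go to s3, push CC → (s3, baaac, CCZ)
  read b, top C: go to s4, push CC → (s4, aaac, CCCZ)
  ε-move, top C: go to s1, push ε → (s1, aaac, CCZ)
  read a, top C: go to s3, push CC → (s3, aac, CCCZ)
  read a, top C: go to s2, push C → (s2, ac, CCCZ)
  read a, top C: go to s5, push C → (s5, c, CCCZ)
  read c, top C: go to s1, push ε → (s1, ε, CCZ)
All input consumed; M is in state s1.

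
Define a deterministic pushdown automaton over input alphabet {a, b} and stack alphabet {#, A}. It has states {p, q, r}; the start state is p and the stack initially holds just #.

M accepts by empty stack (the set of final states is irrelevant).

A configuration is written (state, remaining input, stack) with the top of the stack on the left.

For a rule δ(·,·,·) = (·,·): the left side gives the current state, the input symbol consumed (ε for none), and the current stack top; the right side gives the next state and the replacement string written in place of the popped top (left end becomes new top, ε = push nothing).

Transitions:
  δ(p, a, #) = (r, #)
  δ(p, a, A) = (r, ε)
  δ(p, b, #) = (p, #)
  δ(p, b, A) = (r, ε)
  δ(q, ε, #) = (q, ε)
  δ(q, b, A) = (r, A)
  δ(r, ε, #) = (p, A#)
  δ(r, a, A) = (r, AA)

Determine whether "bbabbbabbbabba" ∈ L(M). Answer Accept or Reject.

(p, bbabbbabbbabba, #)
  read b, top #: go to p, push # → (p, babbbabbbabba, #)
  read b, top #: go to p, push # → (p, abbbabbbabba, #)
  read a, top #: go to r, push # → (r, bbbabbbabba, #)
  ε-move, top #: go to p, push A# → (p, bbbabbbabba, A#)
  read b, top A: go to r, push ε → (r, bbabbbabba, #)
  ε-move, top #: go to p, push A# → (p, bbabbbabba, A#)
  read b, top A: go to r, push ε → (r, babbbabba, #)
  ε-move, top #: go to p, push A# → (p, babbbabba, A#)
  read b, top A: go to r, push ε → (r, abbbabba, #)
  ε-move, top #: go to p, push A# → (p, abbbabba, A#)
  read a, top A: go to r, push ε → (r, bbbabba, #)
  ε-move, top #: go to p, push A# → (p, bbbabba, A#)
  read b, top A: go to r, push ε → (r, bbabba, #)
  ε-move, top #: go to p, push A# → (p, bbabba, A#)
  read b, top A: go to r, push ε → (r, babba, #)
  ε-move, top #: go to p, push A# → (p, babba, A#)
  read b, top A: go to r, push ε → (r, abba, #)
  ε-move, top #: go to p, push A# → (p, abba, A#)
  read a, top A: go to r, push ε → (r, bba, #)
  ε-move, top #: go to p, push A# → (p, bba, A#)
  read b, top A: go to r, push ε → (r, ba, #)
  ε-move, top #: go to p, push A# → (p, ba, A#)
  read b, top A: go to r, push ε → (r, a, #)
  ε-move, top #: go to p, push A# → (p, a, A#)
  read a, top A: go to r, push ε → (r, ε, #)
  ε-move, top #: go to p, push A# → (p, ε, A#)
All input consumed; stack is A#, not empty, and no further ε-move applies.

Reject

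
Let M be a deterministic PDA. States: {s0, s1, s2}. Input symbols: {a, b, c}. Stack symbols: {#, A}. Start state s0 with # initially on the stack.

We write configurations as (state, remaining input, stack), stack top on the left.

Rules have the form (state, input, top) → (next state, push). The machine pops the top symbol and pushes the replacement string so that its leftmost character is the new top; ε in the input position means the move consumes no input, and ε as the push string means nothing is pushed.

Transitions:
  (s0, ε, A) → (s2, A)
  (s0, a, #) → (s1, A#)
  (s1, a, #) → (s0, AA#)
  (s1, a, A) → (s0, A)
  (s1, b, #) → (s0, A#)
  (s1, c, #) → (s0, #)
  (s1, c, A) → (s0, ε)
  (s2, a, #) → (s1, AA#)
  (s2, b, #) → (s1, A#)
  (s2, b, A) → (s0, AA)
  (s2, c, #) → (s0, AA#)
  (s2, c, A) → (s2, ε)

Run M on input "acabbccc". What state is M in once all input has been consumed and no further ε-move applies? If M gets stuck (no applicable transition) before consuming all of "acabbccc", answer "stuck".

stuck

(s0, acabbccc, #)
  read a, top #: go to s1, push A# → (s1, cabbccc, A#)
  read c, top A: go to s0, push ε → (s0, abbccc, #)
  read a, top #: go to s1, push A# → (s1, bbccc, A#)
No transition for (s1, b, top A); M blocks with input bbccc remaining.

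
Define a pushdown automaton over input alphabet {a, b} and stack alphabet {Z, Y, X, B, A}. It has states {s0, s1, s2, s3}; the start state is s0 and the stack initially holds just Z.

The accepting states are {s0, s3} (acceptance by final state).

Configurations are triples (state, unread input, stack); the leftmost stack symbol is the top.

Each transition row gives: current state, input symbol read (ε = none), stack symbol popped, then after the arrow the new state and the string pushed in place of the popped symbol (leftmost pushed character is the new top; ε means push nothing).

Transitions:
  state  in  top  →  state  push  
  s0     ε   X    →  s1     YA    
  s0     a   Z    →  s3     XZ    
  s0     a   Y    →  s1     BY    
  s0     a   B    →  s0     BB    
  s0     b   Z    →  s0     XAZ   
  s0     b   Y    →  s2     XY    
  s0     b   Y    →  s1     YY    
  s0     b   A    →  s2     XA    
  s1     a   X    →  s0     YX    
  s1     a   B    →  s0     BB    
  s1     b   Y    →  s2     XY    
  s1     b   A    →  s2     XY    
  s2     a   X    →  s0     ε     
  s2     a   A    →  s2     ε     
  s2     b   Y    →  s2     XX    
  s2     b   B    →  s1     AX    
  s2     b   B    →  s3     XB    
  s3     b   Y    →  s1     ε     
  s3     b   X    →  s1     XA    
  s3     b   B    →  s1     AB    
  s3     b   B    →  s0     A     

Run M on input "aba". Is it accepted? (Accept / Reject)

One accepting computation: (s0, aba, Z) ⊢ (s3, ba, XZ) ⊢ (s1, a, XAZ) ⊢ (s0, ε, YXAZ)
All input consumed and state s0 ∈ F.

Accept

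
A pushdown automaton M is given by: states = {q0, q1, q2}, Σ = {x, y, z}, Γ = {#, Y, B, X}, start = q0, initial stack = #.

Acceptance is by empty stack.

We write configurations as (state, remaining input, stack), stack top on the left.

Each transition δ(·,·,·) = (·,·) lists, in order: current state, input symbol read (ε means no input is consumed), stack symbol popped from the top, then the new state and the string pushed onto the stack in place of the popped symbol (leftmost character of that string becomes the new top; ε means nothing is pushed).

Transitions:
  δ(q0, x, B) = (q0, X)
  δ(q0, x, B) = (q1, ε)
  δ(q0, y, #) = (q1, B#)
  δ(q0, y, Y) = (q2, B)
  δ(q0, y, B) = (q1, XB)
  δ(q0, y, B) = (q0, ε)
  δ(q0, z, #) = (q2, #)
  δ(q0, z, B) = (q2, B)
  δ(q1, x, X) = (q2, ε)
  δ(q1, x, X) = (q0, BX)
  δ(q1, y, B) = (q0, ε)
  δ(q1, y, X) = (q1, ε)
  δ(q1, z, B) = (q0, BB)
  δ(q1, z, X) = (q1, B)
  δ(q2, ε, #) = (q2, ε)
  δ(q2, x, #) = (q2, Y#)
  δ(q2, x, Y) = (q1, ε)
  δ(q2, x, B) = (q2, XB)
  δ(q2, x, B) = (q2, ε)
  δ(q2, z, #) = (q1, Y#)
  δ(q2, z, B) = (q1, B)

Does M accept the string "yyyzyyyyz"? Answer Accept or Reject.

One accepting computation: (q0, yyyzyyyyz, #) ⊢ (q1, yyzyyyyz, B#) ⊢ (q0, yzyyyyz, #) ⊢ (q1, zyyyyz, B#) ⊢ (q0, yyyyz, BB#) ⊢ (q1, yyyz, XBB#) ⊢ (q1, yyz, BB#) ⊢ (q0, yz, B#) ⊢ (q0, z, #) ⊢ (q2, ε, #) ⊢ (q2, ε, ε)
All input consumed and the stack is empty.

Accept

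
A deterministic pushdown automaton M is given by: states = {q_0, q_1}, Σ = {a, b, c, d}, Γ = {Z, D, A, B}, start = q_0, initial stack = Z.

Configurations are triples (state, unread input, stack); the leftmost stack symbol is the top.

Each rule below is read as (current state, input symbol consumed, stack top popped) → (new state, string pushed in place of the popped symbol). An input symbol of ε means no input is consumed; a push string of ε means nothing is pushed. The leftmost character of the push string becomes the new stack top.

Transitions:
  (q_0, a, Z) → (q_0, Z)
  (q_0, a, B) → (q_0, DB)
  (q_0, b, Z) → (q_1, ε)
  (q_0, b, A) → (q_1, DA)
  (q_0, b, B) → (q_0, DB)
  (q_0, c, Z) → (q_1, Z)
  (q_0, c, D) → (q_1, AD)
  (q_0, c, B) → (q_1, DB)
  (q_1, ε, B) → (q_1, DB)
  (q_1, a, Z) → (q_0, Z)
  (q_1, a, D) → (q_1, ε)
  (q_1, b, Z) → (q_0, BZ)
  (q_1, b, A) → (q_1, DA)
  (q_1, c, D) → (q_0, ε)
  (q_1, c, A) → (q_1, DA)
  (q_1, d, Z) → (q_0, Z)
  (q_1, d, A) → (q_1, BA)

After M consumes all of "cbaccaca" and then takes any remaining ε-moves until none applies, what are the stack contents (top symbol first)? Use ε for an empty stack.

ADBZ

(q_0, cbaccaca, Z) ⊢ (q_1, baccaca, Z) ⊢ (q_0, accaca, BZ) ⊢ (q_0, ccaca, DBZ) ⊢ (q_1, caca, ADBZ) ⊢ (q_1, aca, DADBZ) ⊢ (q_1, ca, ADBZ) ⊢ (q_1, a, DADBZ) ⊢ (q_1, ε, ADBZ)
All input consumed in state q_1 with stack ADBZ.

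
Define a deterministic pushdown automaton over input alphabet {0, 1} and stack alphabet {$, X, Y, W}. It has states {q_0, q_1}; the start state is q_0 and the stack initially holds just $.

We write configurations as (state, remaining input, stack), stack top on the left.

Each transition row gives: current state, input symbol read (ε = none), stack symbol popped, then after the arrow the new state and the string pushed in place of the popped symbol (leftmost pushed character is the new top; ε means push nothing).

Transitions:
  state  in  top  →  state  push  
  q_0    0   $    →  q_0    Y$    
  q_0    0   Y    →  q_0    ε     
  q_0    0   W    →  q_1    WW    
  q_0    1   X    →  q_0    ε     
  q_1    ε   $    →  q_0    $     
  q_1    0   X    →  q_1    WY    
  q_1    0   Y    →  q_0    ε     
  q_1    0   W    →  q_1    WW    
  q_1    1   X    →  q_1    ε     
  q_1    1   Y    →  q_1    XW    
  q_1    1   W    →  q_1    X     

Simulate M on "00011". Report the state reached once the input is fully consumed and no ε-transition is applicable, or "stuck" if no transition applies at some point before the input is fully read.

stuck

(q_0, 00011, $)
  read 0, top $: go to q_0, push Y$ → (q_0, 0011, Y$)
  read 0, top Y: go to q_0, push ε → (q_0, 011, $)
  read 0, top $: go to q_0, push Y$ → (q_0, 11, Y$)
No transition for (q_0, 1, top Y); M blocks with input 11 remaining.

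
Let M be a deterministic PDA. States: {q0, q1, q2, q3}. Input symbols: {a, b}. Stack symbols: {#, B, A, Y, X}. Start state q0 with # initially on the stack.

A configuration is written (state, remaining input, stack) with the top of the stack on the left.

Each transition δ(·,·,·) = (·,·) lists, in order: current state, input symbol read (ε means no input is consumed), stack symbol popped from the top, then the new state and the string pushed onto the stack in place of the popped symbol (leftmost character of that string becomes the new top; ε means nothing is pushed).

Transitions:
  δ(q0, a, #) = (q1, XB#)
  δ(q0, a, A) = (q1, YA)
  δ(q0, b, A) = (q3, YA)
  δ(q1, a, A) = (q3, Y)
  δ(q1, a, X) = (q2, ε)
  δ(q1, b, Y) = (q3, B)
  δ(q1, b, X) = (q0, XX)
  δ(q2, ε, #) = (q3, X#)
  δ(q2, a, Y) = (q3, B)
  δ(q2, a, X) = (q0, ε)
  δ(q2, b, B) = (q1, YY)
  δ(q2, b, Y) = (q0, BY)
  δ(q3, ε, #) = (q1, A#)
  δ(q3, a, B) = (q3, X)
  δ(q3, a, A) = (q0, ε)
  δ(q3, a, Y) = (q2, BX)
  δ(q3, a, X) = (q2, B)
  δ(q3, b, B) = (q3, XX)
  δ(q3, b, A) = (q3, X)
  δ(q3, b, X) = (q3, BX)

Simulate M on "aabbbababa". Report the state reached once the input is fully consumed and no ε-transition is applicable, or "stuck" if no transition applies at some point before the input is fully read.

(q0, aabbbababa, #)
  read a, top #: go to q1, push XB# → (q1, abbbababa, XB#)
  read a, top X: go to q2, push ε → (q2, bbbababa, B#)
  read b, top B: go to q1, push YY → (q1, bbababa, YY#)
  read b, top Y: go to q3, push B → (q3, bababa, BY#)
  read b, top B: go to q3, push XX → (q3, ababa, XXY#)
  read a, top X: go to q2, push B → (q2, baba, BXY#)
  read b, top B: go to q1, push YY → (q1, aba, YYXY#)
No transition for (q1, a, top Y); M blocks with input aba remaining.

stuck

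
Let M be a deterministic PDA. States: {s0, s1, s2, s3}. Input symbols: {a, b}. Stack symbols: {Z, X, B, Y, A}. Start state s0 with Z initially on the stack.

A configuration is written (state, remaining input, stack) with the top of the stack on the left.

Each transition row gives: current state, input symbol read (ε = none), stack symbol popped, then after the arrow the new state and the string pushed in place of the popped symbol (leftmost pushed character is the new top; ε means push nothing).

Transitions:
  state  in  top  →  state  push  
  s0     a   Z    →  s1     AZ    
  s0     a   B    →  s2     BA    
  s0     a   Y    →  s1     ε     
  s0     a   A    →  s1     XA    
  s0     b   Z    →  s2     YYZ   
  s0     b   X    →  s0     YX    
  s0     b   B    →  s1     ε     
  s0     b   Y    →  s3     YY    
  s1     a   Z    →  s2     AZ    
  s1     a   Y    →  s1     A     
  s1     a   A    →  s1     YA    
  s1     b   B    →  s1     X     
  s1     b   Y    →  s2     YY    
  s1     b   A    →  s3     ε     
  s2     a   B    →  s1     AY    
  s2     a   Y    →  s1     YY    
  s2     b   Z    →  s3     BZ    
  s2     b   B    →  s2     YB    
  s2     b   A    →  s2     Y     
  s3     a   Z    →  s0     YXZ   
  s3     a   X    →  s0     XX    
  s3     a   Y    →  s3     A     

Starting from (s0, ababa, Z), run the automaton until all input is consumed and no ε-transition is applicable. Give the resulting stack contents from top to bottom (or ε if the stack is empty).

(s0, ababa, Z)
  read a, top Z: go to s1, push AZ → (s1, baba, AZ)
  read b, top A: go to s3, push ε → (s3, aba, Z)
  read a, top Z: go to s0, push YXZ → (s0, ba, YXZ)
  read b, top Y: go to s3, push YY → (s3, a, YYXZ)
  read a, top Y: go to s3, push A → (s3, ε, AYXZ)
All input consumed in state s3 with stack AYXZ.

AYXZ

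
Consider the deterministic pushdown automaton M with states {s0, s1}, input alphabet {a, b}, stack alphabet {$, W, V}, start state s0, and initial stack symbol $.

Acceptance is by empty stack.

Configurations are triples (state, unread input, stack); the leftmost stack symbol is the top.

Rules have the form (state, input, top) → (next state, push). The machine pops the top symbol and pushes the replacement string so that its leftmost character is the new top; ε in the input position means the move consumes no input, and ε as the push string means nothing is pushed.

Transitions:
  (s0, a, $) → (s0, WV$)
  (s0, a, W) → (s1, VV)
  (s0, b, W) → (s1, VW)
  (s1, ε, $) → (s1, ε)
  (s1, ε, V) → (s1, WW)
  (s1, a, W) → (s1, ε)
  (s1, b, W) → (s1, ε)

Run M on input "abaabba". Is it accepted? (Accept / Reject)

(s0, abaabba, $)
  read a, top $: go to s0, push WV$ → (s0, baabba, WV$)
  read b, top W: go to s1, push VW → (s1, aabba, VWV$)
  ε-move, top V: go to s1, push WW → (s1, aabba, WWWV$)
  read a, top W: go to s1, push ε → (s1, abba, WWV$)
  read a, top W: go to s1, push ε → (s1, bba, WV$)
  read b, top W: go to s1, push ε → (s1, ba, V$)
  ε-move, top V: go to s1, push WW → (s1, ba, WW$)
  read b, top W: go to s1, push ε → (s1, a, W$)
  read a, top W: go to s1, push ε → (s1, ε, $)
  ε-move, top $: go to s1, push ε → (s1, ε, ε)
All input consumed and the stack is empty.

Accept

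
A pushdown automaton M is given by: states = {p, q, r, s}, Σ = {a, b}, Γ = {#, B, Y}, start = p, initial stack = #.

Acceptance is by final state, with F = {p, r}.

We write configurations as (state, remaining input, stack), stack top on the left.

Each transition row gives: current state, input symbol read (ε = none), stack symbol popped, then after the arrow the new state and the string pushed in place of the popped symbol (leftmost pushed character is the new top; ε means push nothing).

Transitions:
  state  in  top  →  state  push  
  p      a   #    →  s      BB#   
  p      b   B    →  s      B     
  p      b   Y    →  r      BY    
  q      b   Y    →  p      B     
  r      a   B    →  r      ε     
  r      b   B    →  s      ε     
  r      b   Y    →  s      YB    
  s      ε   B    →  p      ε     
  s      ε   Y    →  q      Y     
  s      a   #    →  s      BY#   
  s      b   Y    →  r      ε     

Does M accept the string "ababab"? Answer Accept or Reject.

Accept

One accepting computation: (p, ababab, #) ⊢ (s, babab, BB#) ⊢ (p, babab, B#) ⊢ (s, abab, B#) ⊢ (p, abab, #) ⊢ (s, bab, BB#) ⊢ (p, bab, B#) ⊢ (s, ab, B#) ⊢ (p, ab, #) ⊢ (s, b, BB#) ⊢ (p, b, B#) ⊢ (s, ε, B#) ⊢ (p, ε, #)
All input consumed and state p ∈ F.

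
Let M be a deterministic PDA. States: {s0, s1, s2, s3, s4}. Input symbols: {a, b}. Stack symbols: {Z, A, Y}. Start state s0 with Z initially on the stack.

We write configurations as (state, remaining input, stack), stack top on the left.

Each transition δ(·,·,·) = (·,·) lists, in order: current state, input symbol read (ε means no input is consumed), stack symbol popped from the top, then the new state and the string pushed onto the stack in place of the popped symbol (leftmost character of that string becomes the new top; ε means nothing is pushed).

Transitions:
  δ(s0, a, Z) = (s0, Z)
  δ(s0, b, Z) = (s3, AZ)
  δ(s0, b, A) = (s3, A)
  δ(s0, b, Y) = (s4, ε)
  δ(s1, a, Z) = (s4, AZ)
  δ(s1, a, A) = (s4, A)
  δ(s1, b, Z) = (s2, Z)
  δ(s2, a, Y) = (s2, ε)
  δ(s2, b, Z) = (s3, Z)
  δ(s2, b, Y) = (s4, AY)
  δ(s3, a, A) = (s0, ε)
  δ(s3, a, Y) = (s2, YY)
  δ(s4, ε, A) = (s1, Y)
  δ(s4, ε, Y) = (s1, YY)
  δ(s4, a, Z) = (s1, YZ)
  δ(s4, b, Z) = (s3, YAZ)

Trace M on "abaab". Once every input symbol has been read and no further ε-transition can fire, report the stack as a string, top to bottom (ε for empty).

(s0, abaab, Z)
  read a, top Z: go to s0, push Z → (s0, baab, Z)
  read b, top Z: go to s3, push AZ → (s3, aab, AZ)
  read a, top A: go to s0, push ε → (s0, ab, Z)
  read a, top Z: go to s0, push Z → (s0, b, Z)
  read b, top Z: go to s3, push AZ → (s3, ε, AZ)
All input consumed in state s3 with stack AZ.

AZ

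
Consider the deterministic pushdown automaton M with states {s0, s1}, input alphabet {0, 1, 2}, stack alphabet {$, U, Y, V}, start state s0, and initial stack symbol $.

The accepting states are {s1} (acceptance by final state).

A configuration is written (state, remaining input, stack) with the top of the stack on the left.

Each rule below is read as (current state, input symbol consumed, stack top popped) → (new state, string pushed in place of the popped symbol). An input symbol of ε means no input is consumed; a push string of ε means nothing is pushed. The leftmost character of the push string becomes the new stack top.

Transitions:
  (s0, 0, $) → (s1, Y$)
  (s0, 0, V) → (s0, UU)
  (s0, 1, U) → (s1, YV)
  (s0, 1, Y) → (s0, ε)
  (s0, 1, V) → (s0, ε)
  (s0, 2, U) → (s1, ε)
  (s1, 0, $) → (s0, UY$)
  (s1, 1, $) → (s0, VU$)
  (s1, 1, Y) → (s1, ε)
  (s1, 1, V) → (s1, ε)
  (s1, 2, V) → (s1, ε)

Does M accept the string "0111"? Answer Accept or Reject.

Reject

(s0, 0111, $)
  read 0, top $: go to s1, push Y$ → (s1, 111, Y$)
  read 1, top Y: go to s1, push ε → (s1, 11, $)
  read 1, top $: go to s0, push VU$ → (s0, 1, VU$)
  read 1, top V: go to s0, push ε → (s0, ε, U$)
All input consumed; state s0 ∉ F and no further ε-move applies.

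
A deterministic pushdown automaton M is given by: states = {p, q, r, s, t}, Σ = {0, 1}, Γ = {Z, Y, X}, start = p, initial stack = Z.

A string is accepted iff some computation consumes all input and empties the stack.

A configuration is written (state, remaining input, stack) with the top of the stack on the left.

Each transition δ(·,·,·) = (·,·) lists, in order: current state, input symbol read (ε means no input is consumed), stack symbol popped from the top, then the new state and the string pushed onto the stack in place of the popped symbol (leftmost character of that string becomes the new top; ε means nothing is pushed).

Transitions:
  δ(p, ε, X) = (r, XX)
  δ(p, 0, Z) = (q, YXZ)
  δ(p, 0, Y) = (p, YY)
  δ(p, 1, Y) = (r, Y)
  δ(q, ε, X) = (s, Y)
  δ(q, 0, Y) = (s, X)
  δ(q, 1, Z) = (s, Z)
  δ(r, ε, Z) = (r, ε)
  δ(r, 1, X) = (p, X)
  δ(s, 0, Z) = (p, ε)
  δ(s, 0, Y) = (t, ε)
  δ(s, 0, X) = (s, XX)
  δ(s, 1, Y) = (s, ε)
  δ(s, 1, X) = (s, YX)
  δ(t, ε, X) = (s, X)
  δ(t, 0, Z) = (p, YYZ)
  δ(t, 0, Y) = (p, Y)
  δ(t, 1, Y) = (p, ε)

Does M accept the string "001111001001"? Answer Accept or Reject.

Reject

(p, 001111001001, Z) ⊢ (q, 01111001001, YXZ) ⊢ (s, 1111001001, XXZ) ⊢ (s, 111001001, YXXZ) ⊢ (s, 11001001, XXZ) ⊢ (s, 1001001, YXXZ) ⊢ (s, 001001, XXZ) ⊢ (s, 01001, XXXZ) ⊢ (s, 1001, XXXXZ) ⊢ (s, 001, YXXXXZ) ⊢ (t, 01, XXXXZ) ⊢ (s, 01, XXXXZ) ⊢ (s, 1, XXXXXZ) ⊢ (s, ε, YXXXXXZ)
All input consumed; stack is YXXXXXZ, not empty, and no further ε-move applies.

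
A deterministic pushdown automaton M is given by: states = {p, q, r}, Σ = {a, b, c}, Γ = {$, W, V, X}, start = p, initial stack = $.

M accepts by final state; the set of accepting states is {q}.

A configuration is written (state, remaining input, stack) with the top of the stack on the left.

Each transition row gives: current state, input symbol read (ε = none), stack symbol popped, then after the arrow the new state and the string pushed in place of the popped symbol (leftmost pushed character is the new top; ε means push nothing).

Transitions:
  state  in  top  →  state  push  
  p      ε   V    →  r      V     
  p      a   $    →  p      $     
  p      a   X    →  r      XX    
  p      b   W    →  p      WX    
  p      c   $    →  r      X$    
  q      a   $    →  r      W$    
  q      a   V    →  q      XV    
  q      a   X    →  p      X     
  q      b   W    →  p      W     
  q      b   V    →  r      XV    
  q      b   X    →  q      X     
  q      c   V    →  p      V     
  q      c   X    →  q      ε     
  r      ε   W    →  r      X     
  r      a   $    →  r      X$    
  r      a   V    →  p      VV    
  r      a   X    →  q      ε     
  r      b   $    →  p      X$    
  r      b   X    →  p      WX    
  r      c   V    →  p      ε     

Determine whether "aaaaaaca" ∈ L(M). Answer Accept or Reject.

Accept

(p, aaaaaaca, $)
  read a, top $: go to p, push $ → (p, aaaaaca, $)
  read a, top $: go to p, push $ → (p, aaaaca, $)
  read a, top $: go to p, push $ → (p, aaaca, $)
  read a, top $: go to p, push $ → (p, aaca, $)
  read a, top $: go to p, push $ → (p, aca, $)
  read a, top $: go to p, push $ → (p, ca, $)
  read c, top $: go to r, push X$ → (r, a, X$)
  read a, top X: go to q, push ε → (q, ε, $)
All input consumed; state q ∈ F.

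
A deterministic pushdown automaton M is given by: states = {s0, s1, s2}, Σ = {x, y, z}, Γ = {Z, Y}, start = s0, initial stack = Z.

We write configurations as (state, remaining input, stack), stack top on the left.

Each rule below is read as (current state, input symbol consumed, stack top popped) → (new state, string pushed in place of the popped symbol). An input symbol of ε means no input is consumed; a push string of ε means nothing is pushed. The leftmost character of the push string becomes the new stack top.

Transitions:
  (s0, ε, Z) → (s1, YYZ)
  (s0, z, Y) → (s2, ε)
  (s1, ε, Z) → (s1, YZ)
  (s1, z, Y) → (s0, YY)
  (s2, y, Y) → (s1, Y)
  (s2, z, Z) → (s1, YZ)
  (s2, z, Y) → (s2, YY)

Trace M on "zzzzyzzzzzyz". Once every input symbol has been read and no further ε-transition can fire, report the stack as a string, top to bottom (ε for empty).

YYYYYYYYZ

(s0, zzzzyzzzzzyz, Z)
  ε-move, top Z: go to s1, push YYZ → (s1, zzzzyzzzzzyz, YYZ)
  read z, top Y: go to s0, push YY → (s0, zzzyzzzzzyz, YYYZ)
  read z, top Y: go to s2, push ε → (s2, zzyzzzzzyz, YYZ)
  read z, top Y: go to s2, push YY → (s2, zyzzzzzyz, YYYZ)
  read z, top Y: go to s2, push YY → (s2, yzzzzzyz, YYYYZ)
  read y, top Y: go to s1, push Y → (s1, zzzzzyz, YYYYZ)
  read z, top Y: go to s0, push YY → (s0, zzzzyz, YYYYYZ)
  read z, top Y: go to s2, push ε → (s2, zzzyz, YYYYZ)
  read z, top Y: go to s2, push YY → (s2, zzyz, YYYYYZ)
  read z, top Y: go to s2, push YY → (s2, zyz, YYYYYYZ)
  read z, top Y: go to s2, push YY → (s2, yz, YYYYYYYZ)
  read y, top Y: go to s1, push Y → (s1, z, YYYYYYYZ)
  read z, top Y: go to s0, push YY → (s0, ε, YYYYYYYYZ)
All input consumed in state s0 with stack YYYYYYYYZ.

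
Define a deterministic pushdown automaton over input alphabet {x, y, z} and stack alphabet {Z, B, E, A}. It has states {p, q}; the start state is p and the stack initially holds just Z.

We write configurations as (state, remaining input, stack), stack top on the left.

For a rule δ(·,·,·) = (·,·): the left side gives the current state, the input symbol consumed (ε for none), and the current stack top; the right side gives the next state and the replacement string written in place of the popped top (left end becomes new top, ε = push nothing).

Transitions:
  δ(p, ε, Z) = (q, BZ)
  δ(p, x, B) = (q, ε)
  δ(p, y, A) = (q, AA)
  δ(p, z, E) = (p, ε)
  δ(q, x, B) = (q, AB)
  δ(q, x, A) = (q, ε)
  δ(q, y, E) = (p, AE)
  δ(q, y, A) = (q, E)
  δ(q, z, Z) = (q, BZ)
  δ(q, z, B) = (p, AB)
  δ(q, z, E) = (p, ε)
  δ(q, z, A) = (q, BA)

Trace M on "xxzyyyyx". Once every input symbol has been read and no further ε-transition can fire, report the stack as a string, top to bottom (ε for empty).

(p, xxzyyyyx, Z) ⊢ (q, xxzyyyyx, BZ) ⊢ (q, xzyyyyx, ABZ) ⊢ (q, zyyyyx, BZ) ⊢ (p, yyyyx, ABZ) ⊢ (q, yyyx, AABZ) ⊢ (q, yyx, EABZ) ⊢ (p, yx, AEABZ) ⊢ (q, x, AAEABZ) ⊢ (q, ε, AEABZ)
All input consumed in state q with stack AEABZ.

AEABZ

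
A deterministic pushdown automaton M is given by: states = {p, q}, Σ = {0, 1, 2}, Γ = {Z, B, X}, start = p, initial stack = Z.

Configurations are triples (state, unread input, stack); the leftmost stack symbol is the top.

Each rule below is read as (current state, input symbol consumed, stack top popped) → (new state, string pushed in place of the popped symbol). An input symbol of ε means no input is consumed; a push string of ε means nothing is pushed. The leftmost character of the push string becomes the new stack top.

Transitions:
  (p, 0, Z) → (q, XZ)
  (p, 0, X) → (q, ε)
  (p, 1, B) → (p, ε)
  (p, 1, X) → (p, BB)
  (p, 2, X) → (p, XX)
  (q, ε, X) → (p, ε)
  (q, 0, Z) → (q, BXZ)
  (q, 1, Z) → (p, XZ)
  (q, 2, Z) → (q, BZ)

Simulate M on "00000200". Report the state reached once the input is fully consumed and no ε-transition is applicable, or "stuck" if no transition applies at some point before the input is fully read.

(p, 00000200, Z)
  read 0, top Z: go to q, push XZ → (q, 0000200, XZ)
  ε-move, top X: go to p, push ε → (p, 0000200, Z)
  read 0, top Z: go to q, push XZ → (q, 000200, XZ)
  ε-move, top X: go to p, push ε → (p, 000200, Z)
  read 0, top Z: go to q, push XZ → (q, 00200, XZ)
  ε-move, top X: go to p, push ε → (p, 00200, Z)
  read 0, top Z: go to q, push XZ → (q, 0200, XZ)
  ε-move, top X: go to p, push ε → (p, 0200, Z)
  read 0, top Z: go to q, push XZ → (q, 200, XZ)
  ε-move, top X: go to p, push ε → (p, 200, Z)
No transition for (p, 2, top Z); M blocks with input 200 remaining.

stuck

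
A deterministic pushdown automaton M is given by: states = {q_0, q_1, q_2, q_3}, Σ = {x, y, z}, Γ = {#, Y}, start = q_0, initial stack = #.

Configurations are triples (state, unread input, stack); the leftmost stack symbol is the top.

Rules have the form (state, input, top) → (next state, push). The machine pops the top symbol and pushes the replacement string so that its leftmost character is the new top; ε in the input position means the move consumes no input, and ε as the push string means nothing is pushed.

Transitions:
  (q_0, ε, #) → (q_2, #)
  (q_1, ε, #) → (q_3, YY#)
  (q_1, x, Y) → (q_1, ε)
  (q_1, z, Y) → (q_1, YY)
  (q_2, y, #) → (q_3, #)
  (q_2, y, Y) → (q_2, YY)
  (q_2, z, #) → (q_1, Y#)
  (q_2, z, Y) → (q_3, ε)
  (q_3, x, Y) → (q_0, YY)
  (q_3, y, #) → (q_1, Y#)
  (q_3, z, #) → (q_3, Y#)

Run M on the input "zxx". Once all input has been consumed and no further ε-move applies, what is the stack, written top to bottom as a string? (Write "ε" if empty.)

YYY#

(q_0, zxx, #)
  ε-move, top #: go to q_2, push # → (q_2, zxx, #)
  read z, top #: go to q_1, push Y# → (q_1, xx, Y#)
  read x, top Y: go to q_1, push ε → (q_1, x, #)
  ε-move, top #: go to q_3, push YY# → (q_3, x, YY#)
  read x, top Y: go to q_0, push YY → (q_0, ε, YYY#)
All input consumed in state q_0 with stack YYY#.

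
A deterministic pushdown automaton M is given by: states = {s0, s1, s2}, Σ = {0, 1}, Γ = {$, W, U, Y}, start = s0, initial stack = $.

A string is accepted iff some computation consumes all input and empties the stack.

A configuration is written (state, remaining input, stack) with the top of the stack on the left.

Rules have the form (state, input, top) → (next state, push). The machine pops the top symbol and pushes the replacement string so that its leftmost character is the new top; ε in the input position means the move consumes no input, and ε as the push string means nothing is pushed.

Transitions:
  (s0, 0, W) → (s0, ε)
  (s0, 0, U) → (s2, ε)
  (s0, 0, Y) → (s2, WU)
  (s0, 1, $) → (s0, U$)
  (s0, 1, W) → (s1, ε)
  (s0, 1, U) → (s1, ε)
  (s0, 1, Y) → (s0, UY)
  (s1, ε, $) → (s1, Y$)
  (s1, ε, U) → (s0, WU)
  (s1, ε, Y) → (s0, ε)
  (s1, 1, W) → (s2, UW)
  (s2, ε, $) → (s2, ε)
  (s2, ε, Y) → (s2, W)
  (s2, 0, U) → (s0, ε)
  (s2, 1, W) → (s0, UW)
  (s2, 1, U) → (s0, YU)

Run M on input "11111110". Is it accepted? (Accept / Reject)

(s0, 11111110, $)
  read 1, top $: go to s0, push U$ → (s0, 1111110, U$)
  read 1, top U: go to s1, push ε → (s1, 111110, $)
  ε-move, top $: go to s1, push Y$ → (s1, 111110, Y$)
  ε-move, top Y: go to s0, push ε → (s0, 111110, $)
  read 1, top $: go to s0, push U$ → (s0, 11110, U$)
  read 1, top U: go to s1, push ε → (s1, 1110, $)
  ε-move, top $: go to s1, push Y$ → (s1, 1110, Y$)
  ε-move, top Y: go to s0, push ε → (s0, 1110, $)
  read 1, top $: go to s0, push U$ → (s0, 110, U$)
  read 1, top U: go to s1, push ε → (s1, 10, $)
  ε-move, top $: go to s1, push Y$ → (s1, 10, Y$)
  ε-move, top Y: go to s0, push ε → (s0, 10, $)
  read 1, top $: go to s0, push U$ → (s0, 0, U$)
  read 0, top U: go to s2, push ε → (s2, ε, $)
  ε-move, top $: go to s2, push ε → (s2, ε, ε)
All input consumed and the stack is empty.

Accept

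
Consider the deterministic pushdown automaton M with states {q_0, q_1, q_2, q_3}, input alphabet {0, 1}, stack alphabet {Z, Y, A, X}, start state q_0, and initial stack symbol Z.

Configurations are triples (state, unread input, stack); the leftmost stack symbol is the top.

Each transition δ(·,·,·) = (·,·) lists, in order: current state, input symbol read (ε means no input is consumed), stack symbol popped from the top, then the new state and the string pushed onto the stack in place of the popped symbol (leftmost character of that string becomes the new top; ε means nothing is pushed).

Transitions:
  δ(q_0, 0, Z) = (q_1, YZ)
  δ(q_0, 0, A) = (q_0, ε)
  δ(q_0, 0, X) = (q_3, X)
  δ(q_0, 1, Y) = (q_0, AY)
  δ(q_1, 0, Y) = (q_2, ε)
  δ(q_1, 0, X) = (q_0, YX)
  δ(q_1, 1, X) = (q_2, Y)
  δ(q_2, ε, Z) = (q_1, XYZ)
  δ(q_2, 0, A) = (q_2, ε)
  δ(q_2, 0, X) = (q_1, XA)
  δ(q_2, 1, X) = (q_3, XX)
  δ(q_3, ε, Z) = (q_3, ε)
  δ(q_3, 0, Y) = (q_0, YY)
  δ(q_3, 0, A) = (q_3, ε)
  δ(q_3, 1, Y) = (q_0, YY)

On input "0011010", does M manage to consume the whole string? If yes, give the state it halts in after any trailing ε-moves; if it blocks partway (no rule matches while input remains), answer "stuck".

(q_0, 0011010, Z) ⊢ (q_1, 011010, YZ) ⊢ (q_2, 11010, Z) ⊢ (q_1, 11010, XYZ) ⊢ (q_2, 1010, YYZ)
No transition for (q_2, 1, top Y); M blocks with input 1010 remaining.

stuck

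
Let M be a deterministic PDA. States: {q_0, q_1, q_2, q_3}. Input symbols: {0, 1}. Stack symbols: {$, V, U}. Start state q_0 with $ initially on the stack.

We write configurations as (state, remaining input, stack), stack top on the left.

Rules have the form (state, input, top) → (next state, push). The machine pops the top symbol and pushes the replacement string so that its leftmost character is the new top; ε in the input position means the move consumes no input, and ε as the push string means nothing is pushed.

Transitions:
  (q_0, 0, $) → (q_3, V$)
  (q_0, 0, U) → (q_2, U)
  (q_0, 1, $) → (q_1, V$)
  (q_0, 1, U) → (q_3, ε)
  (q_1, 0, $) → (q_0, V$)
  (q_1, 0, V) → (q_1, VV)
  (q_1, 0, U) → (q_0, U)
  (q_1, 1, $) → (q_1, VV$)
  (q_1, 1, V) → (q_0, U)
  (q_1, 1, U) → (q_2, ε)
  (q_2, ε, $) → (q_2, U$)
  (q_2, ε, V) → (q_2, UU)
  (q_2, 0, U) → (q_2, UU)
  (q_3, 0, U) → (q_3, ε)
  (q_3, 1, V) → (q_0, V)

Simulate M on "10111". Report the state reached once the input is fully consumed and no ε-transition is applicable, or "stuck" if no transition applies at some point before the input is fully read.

(q_0, 10111, $)
  read 1, top $: go to q_1, push V$ → (q_1, 0111, V$)
  read 0, top V: go to q_1, push VV → (q_1, 111, VV$)
  read 1, top V: go to q_0, push U → (q_0, 11, UV$)
  read 1, top U: go to q_3, push ε → (q_3, 1, V$)
  read 1, top V: go to q_0, push V → (q_0, ε, V$)
All input consumed; M is in state q_0.

q_0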